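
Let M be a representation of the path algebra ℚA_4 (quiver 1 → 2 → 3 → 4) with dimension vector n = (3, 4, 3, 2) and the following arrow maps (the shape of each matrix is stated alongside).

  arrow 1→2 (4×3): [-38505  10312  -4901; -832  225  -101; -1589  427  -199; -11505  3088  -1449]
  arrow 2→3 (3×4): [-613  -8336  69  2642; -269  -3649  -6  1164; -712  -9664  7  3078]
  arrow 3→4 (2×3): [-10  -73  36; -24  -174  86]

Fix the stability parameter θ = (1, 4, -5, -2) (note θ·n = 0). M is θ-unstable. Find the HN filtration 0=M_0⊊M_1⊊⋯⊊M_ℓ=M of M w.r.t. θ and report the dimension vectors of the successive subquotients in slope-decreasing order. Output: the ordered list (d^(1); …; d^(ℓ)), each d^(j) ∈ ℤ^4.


Barcode: M ≅ I[1,3], I[1,4]^2, I[2,2]. HN layers by μ_θ (3 steps, strictly decreasing):
  μ^(1)=4; μ^(2)=0; μ^(3)=-1/2

((0, 1, 0, 0); (1, 1, 1, 0); (2, 2, 2, 2))


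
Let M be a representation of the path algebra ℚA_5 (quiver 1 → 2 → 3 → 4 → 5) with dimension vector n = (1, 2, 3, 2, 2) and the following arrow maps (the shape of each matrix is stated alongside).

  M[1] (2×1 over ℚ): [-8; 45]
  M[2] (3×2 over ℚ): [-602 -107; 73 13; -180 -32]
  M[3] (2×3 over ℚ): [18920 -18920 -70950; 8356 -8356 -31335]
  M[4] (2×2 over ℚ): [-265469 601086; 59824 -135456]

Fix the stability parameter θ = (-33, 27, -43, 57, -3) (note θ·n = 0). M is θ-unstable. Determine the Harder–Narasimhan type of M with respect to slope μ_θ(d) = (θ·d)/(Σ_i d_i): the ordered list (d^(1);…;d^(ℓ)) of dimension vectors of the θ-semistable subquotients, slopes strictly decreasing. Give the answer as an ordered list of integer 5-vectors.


Via rank(M_{q-1}∘⋯∘M_p): M ≅ I[1,3], I[2,3], I[3,5], I[4,4], I[5,5].
μ_θ-semistable layers: μ^(1)=57; μ^(2)=27; μ^(3)=-3; μ^(4)=-8; μ^(5)=-33; μ^(6)=-43

((0, 0, 0, 1, 0); (0, 0, 0, 1, 1); (0, 0, 0, 0, 1); (0, 2, 2, 0, 0); (1, 0, 0, 0, 0); (0, 0, 1, 0, 0))


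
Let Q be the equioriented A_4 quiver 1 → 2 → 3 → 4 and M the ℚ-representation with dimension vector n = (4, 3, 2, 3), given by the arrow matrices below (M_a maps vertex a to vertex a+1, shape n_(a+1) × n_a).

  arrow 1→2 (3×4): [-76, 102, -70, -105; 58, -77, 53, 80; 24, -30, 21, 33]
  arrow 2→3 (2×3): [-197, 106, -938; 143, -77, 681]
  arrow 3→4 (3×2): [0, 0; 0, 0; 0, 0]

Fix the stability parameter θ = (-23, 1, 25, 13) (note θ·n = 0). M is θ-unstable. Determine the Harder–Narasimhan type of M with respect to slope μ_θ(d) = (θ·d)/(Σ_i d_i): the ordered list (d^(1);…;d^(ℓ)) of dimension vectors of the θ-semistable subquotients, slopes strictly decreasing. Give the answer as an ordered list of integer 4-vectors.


Interval decomposition of M: I[1,1], I[1,2], I[1,3]^2, I[4,4]^3.
HN type (ℓ=4): μ^(1)=25; μ^(2)=13; μ^(3)=1; μ^(4)=-23

((0, 0, 2, 0); (0, 0, 0, 3); (0, 3, 0, 0); (4, 0, 0, 0))


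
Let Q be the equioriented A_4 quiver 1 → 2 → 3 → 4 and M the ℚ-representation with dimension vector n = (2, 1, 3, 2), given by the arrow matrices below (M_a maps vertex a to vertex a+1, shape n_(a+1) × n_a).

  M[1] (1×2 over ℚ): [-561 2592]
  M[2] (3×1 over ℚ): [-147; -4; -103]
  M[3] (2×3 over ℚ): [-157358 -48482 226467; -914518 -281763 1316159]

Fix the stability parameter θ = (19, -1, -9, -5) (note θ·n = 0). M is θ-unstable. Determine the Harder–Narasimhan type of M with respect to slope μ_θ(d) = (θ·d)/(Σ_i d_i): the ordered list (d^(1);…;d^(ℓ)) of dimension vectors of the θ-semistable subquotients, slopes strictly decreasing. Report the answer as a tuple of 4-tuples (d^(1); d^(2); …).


Barcode: M ≅ I[1,1], I[1,4], I[3,3], I[3,4]. HN layers by μ_θ (4 steps, strictly decreasing):
  μ^(1)=19; μ^(2)=1; μ^(3)=-5; μ^(4)=-9

((1, 0, 0, 0); (1, 1, 1, 1); (0, 0, 0, 1); (0, 0, 2, 0))


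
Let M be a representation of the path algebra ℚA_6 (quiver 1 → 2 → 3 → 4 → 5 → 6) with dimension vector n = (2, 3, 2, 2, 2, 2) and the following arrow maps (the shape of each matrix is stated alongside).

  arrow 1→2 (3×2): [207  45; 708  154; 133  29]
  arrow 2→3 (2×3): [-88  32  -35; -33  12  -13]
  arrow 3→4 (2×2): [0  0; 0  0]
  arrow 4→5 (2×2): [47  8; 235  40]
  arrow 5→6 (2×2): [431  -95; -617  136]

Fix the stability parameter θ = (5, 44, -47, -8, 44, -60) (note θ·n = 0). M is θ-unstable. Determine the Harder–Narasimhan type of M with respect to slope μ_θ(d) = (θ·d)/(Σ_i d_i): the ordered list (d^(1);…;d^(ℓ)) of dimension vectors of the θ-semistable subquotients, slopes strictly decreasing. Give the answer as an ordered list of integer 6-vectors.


Interval decomposition of M: I[1,3]^2, I[2,2], I[4,4], I[4,6], I[5,6].
HN type (ℓ=3): μ^(1)=44; μ^(2)=2/3; μ^(3)=-8

((0, 1, 0, 0, 0, 0); (2, 2, 2, 0, 0, 0); (0, 0, 0, 2, 2, 2))


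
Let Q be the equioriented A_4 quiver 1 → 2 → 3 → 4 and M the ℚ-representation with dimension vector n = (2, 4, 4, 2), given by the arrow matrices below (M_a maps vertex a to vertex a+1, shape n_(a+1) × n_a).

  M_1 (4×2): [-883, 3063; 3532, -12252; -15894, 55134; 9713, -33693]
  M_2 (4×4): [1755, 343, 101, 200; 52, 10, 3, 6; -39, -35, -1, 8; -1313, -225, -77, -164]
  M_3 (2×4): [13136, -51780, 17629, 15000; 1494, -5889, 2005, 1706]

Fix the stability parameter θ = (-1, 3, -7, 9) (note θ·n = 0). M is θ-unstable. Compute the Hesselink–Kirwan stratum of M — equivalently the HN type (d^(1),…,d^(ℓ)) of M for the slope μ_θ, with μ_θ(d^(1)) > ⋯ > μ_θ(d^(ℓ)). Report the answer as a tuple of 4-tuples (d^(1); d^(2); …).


Barcode: M ≅ I[1,1], I[1,4], I[2,2]^2, I[2,4], I[3,3]^2. HN layers by μ_θ (6 steps, strictly decreasing):
  μ^(1)=9; μ^(2)=3; μ^(3)=-1; μ^(4)=-5/3; μ^(5)=-2; μ^(6)=-7

((0, 0, 0, 2); (0, 2, 0, 0); (1, 0, 0, 0); (1, 1, 1, 0); (0, 1, 1, 0); (0, 0, 2, 0))


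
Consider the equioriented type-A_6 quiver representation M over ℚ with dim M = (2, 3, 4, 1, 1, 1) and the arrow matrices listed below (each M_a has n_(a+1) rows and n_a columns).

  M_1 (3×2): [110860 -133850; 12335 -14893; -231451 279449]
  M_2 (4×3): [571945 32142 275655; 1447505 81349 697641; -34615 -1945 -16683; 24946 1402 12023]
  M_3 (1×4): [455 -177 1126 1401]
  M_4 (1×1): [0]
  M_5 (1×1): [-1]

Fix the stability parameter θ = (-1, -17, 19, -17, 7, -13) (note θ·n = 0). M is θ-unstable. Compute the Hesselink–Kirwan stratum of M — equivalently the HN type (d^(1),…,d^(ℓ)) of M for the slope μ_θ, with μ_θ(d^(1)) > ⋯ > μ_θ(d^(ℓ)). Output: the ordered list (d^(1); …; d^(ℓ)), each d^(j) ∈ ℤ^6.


Barcode: M ≅ I[1,3], I[1,4], I[2,3], I[3,3], I[5,6]. HN layers by μ_θ (5 steps, strictly decreasing):
  μ^(1)=19; μ^(2)=1; μ^(3)=-3; μ^(4)=-9; μ^(5)=-17

((0, 0, 3, 0, 0, 0); (0, 0, 1, 1, 0, 0); (0, 0, 0, 0, 1, 1); (2, 2, 0, 0, 0, 0); (0, 1, 0, 0, 0, 0))


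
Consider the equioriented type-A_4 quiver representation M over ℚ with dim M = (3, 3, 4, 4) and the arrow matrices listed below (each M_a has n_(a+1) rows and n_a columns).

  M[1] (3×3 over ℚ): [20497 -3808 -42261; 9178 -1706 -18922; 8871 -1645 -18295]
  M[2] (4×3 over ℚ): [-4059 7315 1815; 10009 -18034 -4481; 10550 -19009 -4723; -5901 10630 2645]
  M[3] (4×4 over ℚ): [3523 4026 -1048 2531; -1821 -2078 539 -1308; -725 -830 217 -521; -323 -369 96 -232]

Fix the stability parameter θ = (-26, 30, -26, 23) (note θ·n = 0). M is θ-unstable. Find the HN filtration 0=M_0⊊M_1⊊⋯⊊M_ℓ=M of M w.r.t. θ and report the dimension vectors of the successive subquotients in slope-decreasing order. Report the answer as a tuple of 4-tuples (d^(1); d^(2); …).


Interval decomposition of M: I[1,1], I[1,4]^2, I[2,4], I[3,4].
HN type (ℓ=3): μ^(1)=23; μ^(2)=2; μ^(3)=-26

((0, 0, 0, 4); (0, 3, 3, 0); (3, 0, 1, 0))


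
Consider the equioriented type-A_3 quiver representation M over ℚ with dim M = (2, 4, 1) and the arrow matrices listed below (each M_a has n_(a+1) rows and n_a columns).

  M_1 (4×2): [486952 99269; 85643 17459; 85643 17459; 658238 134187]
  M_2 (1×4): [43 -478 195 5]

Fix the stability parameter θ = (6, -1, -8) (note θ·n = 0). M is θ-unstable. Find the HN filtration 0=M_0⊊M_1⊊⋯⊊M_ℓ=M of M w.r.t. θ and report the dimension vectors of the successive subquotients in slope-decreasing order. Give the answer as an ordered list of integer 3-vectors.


Via rank(M_{q-1}∘⋯∘M_p): M ≅ I[1,2], I[1,3], I[2,2]^2.
μ_θ-semistable layers: μ^(1)=5/2; μ^(2)=-1

((1, 1, 0); (1, 3, 1))


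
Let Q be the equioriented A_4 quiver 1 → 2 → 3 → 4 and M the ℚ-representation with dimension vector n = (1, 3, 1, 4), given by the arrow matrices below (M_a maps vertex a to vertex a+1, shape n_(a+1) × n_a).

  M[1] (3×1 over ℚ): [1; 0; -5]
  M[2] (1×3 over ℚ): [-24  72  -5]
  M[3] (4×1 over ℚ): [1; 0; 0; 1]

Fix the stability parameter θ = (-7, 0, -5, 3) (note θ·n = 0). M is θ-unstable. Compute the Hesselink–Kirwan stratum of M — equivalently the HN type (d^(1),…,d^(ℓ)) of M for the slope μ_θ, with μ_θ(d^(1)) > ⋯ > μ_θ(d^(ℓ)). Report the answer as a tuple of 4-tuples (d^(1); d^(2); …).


Via rank(M_{q-1}∘⋯∘M_p): M ≅ I[1,4], I[2,2]^2, I[4,4]^3.
μ_θ-semistable layers: μ^(1)=3; μ^(2)=0; μ^(3)=-5/2; μ^(4)=-7

((0, 0, 0, 4); (0, 2, 0, 0); (0, 1, 1, 0); (1, 0, 0, 0))


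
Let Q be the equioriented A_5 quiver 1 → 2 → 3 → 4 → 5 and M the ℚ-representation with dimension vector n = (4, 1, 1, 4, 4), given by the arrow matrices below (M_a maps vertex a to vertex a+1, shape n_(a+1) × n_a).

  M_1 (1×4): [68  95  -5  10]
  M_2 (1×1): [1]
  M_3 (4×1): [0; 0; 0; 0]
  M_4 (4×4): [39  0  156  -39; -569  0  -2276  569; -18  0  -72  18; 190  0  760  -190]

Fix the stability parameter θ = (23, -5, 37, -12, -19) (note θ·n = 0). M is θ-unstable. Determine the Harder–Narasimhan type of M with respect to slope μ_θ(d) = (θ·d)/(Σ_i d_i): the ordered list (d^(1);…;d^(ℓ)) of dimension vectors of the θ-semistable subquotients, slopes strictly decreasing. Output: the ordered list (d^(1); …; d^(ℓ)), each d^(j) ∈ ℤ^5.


Barcode: M ≅ I[1,1]^3, I[1,3], I[4,4]^3, I[4,5], I[5,5]^3. HN layers by μ_θ (6 steps, strictly decreasing):
  μ^(1)=37; μ^(2)=23; μ^(3)=9; μ^(4)=-12; μ^(5)=-31/2; μ^(6)=-19

((0, 0, 1, 0, 0); (3, 0, 0, 0, 0); (1, 1, 0, 0, 0); (0, 0, 0, 3, 0); (0, 0, 0, 1, 1); (0, 0, 0, 0, 3))


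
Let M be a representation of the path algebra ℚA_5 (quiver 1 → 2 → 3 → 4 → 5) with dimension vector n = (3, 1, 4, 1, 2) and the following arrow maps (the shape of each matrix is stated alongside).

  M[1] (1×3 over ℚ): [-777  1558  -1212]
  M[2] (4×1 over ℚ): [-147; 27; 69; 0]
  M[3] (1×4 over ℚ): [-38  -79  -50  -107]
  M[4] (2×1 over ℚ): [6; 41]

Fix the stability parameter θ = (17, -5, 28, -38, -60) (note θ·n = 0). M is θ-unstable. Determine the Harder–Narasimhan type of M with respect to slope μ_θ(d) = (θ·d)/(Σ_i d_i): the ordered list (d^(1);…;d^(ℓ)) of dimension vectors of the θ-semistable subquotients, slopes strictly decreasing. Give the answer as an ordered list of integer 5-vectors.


Interval decomposition of M: I[1,1]^2, I[1,5], I[3,3]^3, I[5,5].
HN type (ℓ=4): μ^(1)=28; μ^(2)=17; μ^(3)=-58/5; μ^(4)=-60

((0, 0, 3, 0, 0); (2, 0, 0, 0, 0); (1, 1, 1, 1, 1); (0, 0, 0, 0, 1))


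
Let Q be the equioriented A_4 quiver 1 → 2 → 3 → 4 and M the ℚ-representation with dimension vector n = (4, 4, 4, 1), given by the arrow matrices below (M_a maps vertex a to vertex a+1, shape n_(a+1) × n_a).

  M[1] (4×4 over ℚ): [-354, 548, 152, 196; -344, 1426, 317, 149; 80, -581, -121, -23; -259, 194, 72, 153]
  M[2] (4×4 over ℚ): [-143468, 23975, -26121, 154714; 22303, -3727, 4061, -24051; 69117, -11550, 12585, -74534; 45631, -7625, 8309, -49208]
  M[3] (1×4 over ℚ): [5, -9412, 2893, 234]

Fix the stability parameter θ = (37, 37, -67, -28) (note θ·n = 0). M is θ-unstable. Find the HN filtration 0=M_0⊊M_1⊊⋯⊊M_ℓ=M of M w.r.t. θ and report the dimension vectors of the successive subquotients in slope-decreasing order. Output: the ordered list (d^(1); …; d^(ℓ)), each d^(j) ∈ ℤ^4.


Via rank(M_{q-1}∘⋯∘M_p): M ≅ I[1,3]^3, I[1,4].
μ_θ-semistable layers: μ^(1)=7/3; μ^(2)=-21/4

((3, 3, 3, 0); (1, 1, 1, 1))


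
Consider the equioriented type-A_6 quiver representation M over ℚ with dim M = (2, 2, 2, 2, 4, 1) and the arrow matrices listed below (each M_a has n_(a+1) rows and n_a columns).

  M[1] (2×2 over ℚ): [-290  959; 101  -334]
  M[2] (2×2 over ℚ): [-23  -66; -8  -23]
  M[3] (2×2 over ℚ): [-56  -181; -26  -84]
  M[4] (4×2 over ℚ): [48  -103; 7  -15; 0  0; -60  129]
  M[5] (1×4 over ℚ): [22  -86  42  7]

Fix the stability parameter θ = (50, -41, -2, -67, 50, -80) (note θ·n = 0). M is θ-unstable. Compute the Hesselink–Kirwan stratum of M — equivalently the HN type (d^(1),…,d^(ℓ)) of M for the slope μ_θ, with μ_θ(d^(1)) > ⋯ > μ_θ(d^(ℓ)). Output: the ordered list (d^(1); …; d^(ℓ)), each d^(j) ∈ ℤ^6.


Via rank(M_{q-1}∘⋯∘M_p): M ≅ I[1,5], I[1,6], I[5,5]^2.
μ_θ-semistable layers: μ^(1)=50; μ^(2)=-15

((0, 0, 0, 0, 3, 0); (2, 2, 2, 2, 1, 1))


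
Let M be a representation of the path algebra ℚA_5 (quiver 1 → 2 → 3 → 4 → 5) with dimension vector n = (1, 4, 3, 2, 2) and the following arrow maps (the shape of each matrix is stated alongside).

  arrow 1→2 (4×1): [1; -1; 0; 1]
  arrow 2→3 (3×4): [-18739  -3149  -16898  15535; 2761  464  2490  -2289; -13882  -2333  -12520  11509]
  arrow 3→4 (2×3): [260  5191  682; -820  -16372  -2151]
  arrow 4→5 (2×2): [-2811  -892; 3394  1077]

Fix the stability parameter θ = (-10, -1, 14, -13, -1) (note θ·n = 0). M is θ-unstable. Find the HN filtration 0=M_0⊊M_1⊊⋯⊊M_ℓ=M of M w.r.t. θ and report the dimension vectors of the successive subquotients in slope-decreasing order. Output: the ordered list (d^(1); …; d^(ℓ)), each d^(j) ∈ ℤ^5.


Barcode: M ≅ I[1,5], I[2,2], I[2,3], I[2,5]. HN layers by μ_θ (4 steps, strictly decreasing):
  μ^(1)=14; μ^(2)=0; μ^(3)=-1; μ^(4)=-10

((0, 0, 1, 0, 0); (0, 0, 2, 2, 2); (0, 4, 0, 0, 0); (1, 0, 0, 0, 0))


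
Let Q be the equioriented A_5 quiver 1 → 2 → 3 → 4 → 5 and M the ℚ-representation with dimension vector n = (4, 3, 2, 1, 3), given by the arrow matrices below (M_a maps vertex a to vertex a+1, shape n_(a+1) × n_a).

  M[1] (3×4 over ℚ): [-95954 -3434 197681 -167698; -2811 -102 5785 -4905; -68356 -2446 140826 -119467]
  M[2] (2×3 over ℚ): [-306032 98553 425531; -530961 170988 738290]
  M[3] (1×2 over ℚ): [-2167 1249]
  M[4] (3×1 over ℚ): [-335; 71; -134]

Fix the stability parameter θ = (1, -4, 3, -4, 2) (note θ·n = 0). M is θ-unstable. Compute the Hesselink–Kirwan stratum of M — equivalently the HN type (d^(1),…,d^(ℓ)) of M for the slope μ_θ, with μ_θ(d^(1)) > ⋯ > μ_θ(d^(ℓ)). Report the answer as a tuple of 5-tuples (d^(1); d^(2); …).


Via rank(M_{q-1}∘⋯∘M_p): M ≅ I[1,1], I[1,2], I[1,3], I[1,5], I[5,5]^2.
μ_θ-semistable layers: μ^(1)=3; μ^(2)=2; μ^(3)=1; μ^(4)=-1/2; μ^(5)=-3/2

((0, 0, 1, 0, 0); (0, 0, 0, 0, 3); (1, 0, 0, 0, 0); (0, 0, 1, 1, 0); (3, 3, 0, 0, 0))


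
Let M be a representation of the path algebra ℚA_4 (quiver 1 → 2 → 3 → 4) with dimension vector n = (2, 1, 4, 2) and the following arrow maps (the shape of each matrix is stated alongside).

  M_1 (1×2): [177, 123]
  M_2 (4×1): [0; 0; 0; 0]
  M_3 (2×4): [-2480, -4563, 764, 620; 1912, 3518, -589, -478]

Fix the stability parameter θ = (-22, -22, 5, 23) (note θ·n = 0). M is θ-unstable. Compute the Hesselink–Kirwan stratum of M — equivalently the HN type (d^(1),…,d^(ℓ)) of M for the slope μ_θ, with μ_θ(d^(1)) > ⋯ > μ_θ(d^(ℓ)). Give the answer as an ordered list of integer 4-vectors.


Barcode: M ≅ I[1,1], I[1,2], I[3,3]^2, I[3,4]^2. HN layers by μ_θ (3 steps, strictly decreasing):
  μ^(1)=23; μ^(2)=5; μ^(3)=-22

((0, 0, 0, 2); (0, 0, 4, 0); (2, 1, 0, 0))


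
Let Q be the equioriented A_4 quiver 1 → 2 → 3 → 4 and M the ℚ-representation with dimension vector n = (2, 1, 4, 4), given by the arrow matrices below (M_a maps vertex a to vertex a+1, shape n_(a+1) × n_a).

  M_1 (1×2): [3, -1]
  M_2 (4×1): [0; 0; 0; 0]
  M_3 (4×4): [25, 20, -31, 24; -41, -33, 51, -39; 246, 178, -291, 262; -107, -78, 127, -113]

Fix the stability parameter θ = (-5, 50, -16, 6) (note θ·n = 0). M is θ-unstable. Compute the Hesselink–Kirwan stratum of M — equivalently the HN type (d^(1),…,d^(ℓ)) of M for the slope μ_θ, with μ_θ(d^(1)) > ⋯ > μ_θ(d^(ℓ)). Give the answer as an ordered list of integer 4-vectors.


Via rank(M_{q-1}∘⋯∘M_p): M ≅ I[1,1], I[1,2], I[3,4]^4.
μ_θ-semistable layers: μ^(1)=50; μ^(2)=6; μ^(3)=-5; μ^(4)=-16

((0, 1, 0, 0); (0, 0, 0, 4); (2, 0, 0, 0); (0, 0, 4, 0))


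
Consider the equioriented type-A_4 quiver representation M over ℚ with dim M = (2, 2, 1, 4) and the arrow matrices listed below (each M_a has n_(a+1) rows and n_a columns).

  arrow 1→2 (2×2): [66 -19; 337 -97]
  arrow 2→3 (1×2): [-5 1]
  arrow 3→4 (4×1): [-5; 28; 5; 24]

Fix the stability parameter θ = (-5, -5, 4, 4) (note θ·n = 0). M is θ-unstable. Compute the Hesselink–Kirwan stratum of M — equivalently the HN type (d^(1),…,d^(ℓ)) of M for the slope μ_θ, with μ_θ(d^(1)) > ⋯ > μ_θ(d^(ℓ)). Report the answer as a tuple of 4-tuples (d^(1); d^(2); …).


Via rank(M_{q-1}∘⋯∘M_p): M ≅ I[1,2], I[1,4], I[4,4]^3.
μ_θ-semistable layers: μ^(1)=4; μ^(2)=-5

((0, 0, 1, 4); (2, 2, 0, 0))


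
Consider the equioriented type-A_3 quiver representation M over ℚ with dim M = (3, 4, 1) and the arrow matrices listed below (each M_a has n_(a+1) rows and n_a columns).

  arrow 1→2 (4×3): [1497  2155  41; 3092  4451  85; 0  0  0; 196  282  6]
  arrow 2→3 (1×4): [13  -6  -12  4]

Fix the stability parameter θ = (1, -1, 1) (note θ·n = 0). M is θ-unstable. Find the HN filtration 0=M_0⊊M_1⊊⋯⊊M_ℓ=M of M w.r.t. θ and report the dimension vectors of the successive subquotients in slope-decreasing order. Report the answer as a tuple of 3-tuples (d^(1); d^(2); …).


Barcode: M ≅ I[1,1], I[1,2], I[1,3], I[2,2]^2. HN layers by μ_θ (3 steps, strictly decreasing):
  μ^(1)=1; μ^(2)=0; μ^(3)=-1

((1, 0, 1); (2, 2, 0); (0, 2, 0))


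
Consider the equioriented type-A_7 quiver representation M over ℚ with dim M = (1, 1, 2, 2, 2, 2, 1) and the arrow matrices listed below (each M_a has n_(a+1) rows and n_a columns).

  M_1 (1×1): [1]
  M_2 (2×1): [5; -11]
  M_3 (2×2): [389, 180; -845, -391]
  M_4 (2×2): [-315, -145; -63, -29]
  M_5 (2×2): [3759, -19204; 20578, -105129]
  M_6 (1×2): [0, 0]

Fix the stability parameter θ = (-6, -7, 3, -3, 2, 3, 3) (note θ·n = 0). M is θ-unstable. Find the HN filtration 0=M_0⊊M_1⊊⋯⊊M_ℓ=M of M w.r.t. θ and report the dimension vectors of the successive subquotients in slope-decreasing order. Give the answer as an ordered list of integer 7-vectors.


Barcode: M ≅ I[1,6], I[3,4], I[5,6], I[7,7]. HN layers by μ_θ (4 steps, strictly decreasing):
  μ^(1)=3; μ^(2)=2; μ^(3)=0; μ^(4)=-13/2

((0, 0, 0, 0, 0, 2, 1); (0, 0, 0, 0, 2, 0, 0); (0, 0, 2, 2, 0, 0, 0); (1, 1, 0, 0, 0, 0, 0))


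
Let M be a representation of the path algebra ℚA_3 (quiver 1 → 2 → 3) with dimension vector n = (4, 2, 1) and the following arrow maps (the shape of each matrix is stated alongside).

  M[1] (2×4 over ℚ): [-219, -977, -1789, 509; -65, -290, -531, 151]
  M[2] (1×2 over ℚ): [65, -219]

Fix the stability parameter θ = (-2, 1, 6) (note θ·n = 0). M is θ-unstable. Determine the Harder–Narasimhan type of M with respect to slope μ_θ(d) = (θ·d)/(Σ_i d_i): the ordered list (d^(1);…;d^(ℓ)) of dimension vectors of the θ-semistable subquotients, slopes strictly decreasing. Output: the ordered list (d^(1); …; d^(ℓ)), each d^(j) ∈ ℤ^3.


Barcode: M ≅ I[1,1]^2, I[1,2], I[1,3]. HN layers by μ_θ (3 steps, strictly decreasing):
  μ^(1)=6; μ^(2)=1; μ^(3)=-2

((0, 0, 1); (0, 2, 0); (4, 0, 0))


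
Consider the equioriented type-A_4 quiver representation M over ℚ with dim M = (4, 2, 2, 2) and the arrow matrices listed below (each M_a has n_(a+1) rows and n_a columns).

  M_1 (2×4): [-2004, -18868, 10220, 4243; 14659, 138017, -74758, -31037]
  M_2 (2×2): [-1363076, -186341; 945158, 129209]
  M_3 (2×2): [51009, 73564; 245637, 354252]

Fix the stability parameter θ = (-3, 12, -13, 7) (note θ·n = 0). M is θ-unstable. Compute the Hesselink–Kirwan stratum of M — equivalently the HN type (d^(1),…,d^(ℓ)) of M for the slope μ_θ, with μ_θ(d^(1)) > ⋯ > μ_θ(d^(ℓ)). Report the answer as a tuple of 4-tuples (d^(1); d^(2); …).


Via rank(M_{q-1}∘⋯∘M_p): M ≅ I[1,1]^2, I[1,3], I[1,4], I[4,4].
μ_θ-semistable layers: μ^(1)=7; μ^(2)=-1/2; μ^(3)=-3

((0, 0, 0, 2); (0, 2, 2, 0); (4, 0, 0, 0))


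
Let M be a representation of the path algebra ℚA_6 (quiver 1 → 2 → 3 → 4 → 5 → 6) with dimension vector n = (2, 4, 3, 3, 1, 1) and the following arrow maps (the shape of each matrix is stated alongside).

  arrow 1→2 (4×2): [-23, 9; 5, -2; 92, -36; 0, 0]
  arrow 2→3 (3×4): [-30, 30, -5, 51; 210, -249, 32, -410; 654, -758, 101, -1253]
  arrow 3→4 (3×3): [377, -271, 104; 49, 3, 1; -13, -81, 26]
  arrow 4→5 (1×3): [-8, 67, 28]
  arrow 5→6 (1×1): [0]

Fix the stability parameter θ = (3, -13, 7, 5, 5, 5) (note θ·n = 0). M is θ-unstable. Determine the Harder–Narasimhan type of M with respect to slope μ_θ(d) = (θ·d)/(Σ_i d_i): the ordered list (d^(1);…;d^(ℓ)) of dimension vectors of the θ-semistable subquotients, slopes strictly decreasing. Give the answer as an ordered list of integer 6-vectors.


Barcode: M ≅ I[1,4], I[1,5], I[2,2], I[2,3], I[4,4], I[6,6]. HN layers by μ_θ (6 steps, strictly decreasing):
  μ^(1)=7; μ^(2)=6; μ^(3)=17/3; μ^(4)=5; μ^(5)=-5; μ^(6)=-13

((0, 0, 1, 0, 0, 0); (0, 0, 1, 1, 0, 0); (0, 0, 1, 1, 1, 0); (0, 0, 0, 1, 0, 1); (2, 2, 0, 0, 0, 0); (0, 2, 0, 0, 0, 0))


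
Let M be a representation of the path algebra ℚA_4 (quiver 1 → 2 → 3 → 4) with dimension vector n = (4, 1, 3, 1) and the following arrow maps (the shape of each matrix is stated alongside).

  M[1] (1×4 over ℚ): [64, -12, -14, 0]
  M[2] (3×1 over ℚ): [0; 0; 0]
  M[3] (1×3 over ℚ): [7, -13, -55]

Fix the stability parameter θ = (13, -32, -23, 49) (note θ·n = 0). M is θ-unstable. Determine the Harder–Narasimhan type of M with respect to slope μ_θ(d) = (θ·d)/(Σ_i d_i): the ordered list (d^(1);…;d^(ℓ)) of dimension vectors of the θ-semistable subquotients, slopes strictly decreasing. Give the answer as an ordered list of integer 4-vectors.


Via rank(M_{q-1}∘⋯∘M_p): M ≅ I[1,1]^3, I[1,2], I[3,3]^2, I[3,4].
μ_θ-semistable layers: μ^(1)=49; μ^(2)=13; μ^(3)=-19/2; μ^(4)=-23

((0, 0, 0, 1); (3, 0, 0, 0); (1, 1, 0, 0); (0, 0, 3, 0))


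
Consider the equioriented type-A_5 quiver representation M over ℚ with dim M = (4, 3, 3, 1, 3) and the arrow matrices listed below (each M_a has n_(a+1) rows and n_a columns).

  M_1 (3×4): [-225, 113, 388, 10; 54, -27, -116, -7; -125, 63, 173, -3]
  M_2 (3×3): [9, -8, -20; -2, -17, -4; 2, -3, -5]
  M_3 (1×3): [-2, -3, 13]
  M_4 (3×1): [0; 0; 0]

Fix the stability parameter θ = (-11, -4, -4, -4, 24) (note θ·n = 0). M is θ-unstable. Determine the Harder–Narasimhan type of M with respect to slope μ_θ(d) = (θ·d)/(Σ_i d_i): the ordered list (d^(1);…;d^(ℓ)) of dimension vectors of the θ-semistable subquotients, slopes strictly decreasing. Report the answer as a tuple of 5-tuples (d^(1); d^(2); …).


Barcode: M ≅ I[1,1], I[1,3]^2, I[1,4], I[5,5]^3. HN layers by μ_θ (3 steps, strictly decreasing):
  μ^(1)=24; μ^(2)=-4; μ^(3)=-11

((0, 0, 0, 0, 3); (0, 3, 3, 1, 0); (4, 0, 0, 0, 0))


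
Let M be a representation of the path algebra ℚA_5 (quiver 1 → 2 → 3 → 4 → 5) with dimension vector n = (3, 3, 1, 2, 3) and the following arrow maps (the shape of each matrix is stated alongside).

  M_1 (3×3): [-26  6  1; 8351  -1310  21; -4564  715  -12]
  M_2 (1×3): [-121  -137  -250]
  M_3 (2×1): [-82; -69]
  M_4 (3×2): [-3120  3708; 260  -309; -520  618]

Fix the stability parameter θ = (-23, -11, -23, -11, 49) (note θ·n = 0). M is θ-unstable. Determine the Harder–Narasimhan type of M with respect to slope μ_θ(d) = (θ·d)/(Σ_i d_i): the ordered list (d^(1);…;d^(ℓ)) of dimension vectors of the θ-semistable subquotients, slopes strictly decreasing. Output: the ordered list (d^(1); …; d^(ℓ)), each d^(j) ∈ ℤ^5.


Interval decomposition of M: I[1,2]^2, I[1,5], I[4,4], I[5,5]^2.
HN type (ℓ=4): μ^(1)=49; μ^(2)=-11; μ^(3)=-17; μ^(4)=-23

((0, 0, 0, 0, 3); (0, 2, 0, 2, 0); (0, 1, 1, 0, 0); (3, 0, 0, 0, 0))


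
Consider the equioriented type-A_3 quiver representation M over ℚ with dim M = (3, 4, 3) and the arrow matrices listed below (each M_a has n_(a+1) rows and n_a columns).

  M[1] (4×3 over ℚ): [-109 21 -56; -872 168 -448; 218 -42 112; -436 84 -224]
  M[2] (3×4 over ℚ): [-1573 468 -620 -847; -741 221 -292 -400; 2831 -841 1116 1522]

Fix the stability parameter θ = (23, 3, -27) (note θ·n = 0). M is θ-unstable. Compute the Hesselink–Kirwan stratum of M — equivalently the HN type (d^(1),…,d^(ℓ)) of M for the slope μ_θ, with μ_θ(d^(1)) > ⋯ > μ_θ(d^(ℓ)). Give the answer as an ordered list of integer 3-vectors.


Via rank(M_{q-1}∘⋯∘M_p): M ≅ I[1,1]^2, I[1,3], I[2,2]^2, I[2,3], I[3,3].
μ_θ-semistable layers: μ^(1)=23; μ^(2)=3; μ^(3)=-1/3; μ^(4)=-12; μ^(5)=-27

((2, 0, 0); (0, 2, 0); (1, 1, 1); (0, 1, 1); (0, 0, 1))


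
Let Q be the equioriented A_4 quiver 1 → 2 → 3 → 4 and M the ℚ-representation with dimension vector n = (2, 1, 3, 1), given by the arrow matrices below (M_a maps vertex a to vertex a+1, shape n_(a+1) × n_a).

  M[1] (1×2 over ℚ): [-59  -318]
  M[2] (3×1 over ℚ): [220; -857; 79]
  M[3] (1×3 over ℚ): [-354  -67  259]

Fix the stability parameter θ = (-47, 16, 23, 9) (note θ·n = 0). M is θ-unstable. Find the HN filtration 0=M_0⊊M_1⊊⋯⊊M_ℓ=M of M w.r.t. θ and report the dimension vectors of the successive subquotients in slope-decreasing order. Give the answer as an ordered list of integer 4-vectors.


Barcode: M ≅ I[1,1], I[1,3], I[3,3], I[3,4]. HN layers by μ_θ (3 steps, strictly decreasing):
  μ^(1)=23; μ^(2)=16; μ^(3)=-47

((0, 0, 2, 0); (0, 1, 1, 1); (2, 0, 0, 0))


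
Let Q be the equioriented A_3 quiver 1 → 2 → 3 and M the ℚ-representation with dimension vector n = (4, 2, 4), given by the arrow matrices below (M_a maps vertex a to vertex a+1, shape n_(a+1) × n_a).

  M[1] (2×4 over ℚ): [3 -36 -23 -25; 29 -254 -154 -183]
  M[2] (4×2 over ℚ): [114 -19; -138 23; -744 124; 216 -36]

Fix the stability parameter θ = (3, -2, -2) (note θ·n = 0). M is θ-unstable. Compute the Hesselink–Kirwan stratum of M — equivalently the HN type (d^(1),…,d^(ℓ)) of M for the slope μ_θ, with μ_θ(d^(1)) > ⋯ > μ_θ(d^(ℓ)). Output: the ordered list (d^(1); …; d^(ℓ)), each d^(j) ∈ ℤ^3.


Via rank(M_{q-1}∘⋯∘M_p): M ≅ I[1,1]^2, I[1,2], I[1,3], I[3,3]^3.
μ_θ-semistable layers: μ^(1)=3; μ^(2)=1/2; μ^(3)=-1/3; μ^(4)=-2

((2, 0, 0); (1, 1, 0); (1, 1, 1); (0, 0, 3))


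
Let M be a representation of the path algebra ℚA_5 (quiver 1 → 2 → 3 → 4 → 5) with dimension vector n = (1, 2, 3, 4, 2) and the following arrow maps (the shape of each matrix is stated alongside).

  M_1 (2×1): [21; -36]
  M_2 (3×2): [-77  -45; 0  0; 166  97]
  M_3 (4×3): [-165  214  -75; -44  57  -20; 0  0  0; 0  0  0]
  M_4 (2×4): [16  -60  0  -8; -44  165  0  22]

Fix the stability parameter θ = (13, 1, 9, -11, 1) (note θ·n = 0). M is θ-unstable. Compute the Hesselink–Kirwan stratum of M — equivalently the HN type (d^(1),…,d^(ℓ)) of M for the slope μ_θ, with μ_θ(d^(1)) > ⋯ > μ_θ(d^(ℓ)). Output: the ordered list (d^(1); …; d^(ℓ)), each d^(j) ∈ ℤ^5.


Via rank(M_{q-1}∘⋯∘M_p): M ≅ I[1,4], I[2,3], I[3,5], I[4,4]^2, I[5,5].
μ_θ-semistable layers: μ^(1)=9; μ^(2)=3; μ^(3)=1; μ^(4)=-1; μ^(5)=-11

((0, 0, 1, 0, 0); (1, 1, 1, 1, 0); (0, 1, 0, 0, 2); (0, 0, 1, 1, 0); (0, 0, 0, 2, 0))


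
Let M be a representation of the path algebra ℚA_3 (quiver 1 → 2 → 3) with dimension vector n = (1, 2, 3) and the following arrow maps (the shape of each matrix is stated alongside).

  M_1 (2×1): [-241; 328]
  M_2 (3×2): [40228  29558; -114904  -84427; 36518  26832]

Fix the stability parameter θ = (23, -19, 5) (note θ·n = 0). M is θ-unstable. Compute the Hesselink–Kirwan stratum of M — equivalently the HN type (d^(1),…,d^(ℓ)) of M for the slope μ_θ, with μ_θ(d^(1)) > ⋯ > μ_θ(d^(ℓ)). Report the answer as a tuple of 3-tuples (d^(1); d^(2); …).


Interval decomposition of M: I[1,3], I[2,3], I[3,3].
HN type (ℓ=3): μ^(1)=5; μ^(2)=2; μ^(3)=-19

((0, 0, 3); (1, 1, 0); (0, 1, 0))


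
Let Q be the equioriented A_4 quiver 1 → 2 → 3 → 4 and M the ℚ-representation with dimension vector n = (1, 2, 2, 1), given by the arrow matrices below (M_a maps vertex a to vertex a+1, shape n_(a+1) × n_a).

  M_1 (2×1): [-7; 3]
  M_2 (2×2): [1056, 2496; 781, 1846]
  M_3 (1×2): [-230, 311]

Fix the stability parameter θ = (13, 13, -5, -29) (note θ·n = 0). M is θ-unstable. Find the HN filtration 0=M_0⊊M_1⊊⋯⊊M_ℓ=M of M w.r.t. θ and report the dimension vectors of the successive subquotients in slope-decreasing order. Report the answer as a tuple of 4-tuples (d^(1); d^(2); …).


Interval decomposition of M: I[1,4], I[2,2], I[3,3].
HN type (ℓ=3): μ^(1)=13; μ^(2)=-2; μ^(3)=-5

((0, 1, 0, 0); (1, 1, 1, 1); (0, 0, 1, 0))


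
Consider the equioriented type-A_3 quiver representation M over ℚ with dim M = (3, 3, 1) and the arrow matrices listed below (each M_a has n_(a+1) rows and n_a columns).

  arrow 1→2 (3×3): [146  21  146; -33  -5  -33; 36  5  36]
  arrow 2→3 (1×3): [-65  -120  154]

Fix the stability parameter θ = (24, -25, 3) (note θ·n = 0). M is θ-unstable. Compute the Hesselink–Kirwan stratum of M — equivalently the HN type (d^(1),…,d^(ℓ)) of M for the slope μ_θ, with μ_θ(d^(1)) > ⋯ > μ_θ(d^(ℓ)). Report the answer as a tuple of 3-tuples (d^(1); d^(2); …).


Via rank(M_{q-1}∘⋯∘M_p): M ≅ I[1,1], I[1,2], I[1,3], I[2,2].
μ_θ-semistable layers: μ^(1)=24; μ^(2)=3; μ^(3)=-1/2; μ^(4)=-25

((1, 0, 0); (0, 0, 1); (2, 2, 0); (0, 1, 0))


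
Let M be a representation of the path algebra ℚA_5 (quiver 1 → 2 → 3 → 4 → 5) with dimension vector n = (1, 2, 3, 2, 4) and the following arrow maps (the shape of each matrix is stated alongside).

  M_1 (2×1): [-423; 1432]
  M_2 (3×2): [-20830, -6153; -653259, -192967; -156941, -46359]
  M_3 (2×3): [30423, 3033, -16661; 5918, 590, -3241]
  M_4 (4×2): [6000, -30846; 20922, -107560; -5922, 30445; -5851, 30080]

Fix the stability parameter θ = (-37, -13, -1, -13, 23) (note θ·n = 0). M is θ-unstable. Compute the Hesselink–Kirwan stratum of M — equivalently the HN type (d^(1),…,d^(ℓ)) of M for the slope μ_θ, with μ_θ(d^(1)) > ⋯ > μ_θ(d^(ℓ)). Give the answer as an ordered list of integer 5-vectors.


Via rank(M_{q-1}∘⋯∘M_p): M ≅ I[1,5], I[2,5], I[3,3], I[5,5]^2.
μ_θ-semistable layers: μ^(1)=23; μ^(2)=-1; μ^(3)=-7; μ^(4)=-13; μ^(5)=-37

((0, 0, 0, 0, 4); (0, 0, 1, 0, 0); (0, 0, 2, 2, 0); (0, 2, 0, 0, 0); (1, 0, 0, 0, 0))


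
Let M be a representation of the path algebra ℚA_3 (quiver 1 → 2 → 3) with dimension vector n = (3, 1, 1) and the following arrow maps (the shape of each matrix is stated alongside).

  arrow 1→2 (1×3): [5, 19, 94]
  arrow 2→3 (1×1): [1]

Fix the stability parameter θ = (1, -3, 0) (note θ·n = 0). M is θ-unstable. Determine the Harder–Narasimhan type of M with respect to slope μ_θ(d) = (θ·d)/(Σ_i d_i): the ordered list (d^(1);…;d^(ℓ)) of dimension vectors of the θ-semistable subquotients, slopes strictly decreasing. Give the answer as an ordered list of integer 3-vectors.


Barcode: M ≅ I[1,1]^2, I[1,3]. HN layers by μ_θ (3 steps, strictly decreasing):
  μ^(1)=1; μ^(2)=0; μ^(3)=-1

((2, 0, 0); (0, 0, 1); (1, 1, 0))


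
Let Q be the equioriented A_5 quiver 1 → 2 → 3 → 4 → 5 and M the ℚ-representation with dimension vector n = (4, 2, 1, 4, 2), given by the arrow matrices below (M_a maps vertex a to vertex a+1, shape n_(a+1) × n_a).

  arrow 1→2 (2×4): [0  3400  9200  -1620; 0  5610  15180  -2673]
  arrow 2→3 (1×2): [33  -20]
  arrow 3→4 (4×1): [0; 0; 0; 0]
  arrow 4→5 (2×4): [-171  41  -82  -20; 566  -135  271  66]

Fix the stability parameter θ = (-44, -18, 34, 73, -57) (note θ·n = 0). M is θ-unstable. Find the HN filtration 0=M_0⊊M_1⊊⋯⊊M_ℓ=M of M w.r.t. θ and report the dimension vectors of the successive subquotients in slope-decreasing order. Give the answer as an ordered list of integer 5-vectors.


Barcode: M ≅ I[1,1]^3, I[1,2], I[2,3], I[4,4]^2, I[4,5]^2. HN layers by μ_θ (5 steps, strictly decreasing):
  μ^(1)=73; μ^(2)=34; μ^(3)=8; μ^(4)=-18; μ^(5)=-44

((0, 0, 0, 2, 0); (0, 0, 1, 0, 0); (0, 0, 0, 2, 2); (0, 2, 0, 0, 0); (4, 0, 0, 0, 0))


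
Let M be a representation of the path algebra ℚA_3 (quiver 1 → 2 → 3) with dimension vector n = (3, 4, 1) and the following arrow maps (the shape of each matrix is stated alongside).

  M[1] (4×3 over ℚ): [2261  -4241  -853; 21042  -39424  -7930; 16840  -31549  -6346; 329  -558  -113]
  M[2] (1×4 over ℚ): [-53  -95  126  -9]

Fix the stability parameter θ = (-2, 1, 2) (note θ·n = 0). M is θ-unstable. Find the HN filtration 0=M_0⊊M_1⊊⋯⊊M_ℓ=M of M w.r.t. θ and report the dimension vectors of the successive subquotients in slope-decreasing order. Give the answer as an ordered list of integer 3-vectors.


Barcode: M ≅ I[1,2]^2, I[1,3], I[2,2]. HN layers by μ_θ (3 steps, strictly decreasing):
  μ^(1)=2; μ^(2)=1; μ^(3)=-2

((0, 0, 1); (0, 4, 0); (3, 0, 0))


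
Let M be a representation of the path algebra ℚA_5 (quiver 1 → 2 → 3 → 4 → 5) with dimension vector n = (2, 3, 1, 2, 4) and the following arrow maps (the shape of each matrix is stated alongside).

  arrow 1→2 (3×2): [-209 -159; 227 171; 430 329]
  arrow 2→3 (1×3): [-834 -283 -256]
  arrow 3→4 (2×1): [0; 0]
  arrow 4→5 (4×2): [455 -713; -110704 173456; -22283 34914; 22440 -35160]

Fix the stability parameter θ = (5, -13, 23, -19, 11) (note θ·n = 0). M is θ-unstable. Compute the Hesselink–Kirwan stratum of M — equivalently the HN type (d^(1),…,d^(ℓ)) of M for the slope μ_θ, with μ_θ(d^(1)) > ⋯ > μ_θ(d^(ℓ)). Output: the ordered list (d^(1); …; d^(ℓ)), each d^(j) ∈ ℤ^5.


Barcode: M ≅ I[1,2], I[1,3], I[2,2], I[4,5]^2, I[5,5]^2. HN layers by μ_θ (5 steps, strictly decreasing):
  μ^(1)=23; μ^(2)=11; μ^(3)=-4; μ^(4)=-13; μ^(5)=-19

((0, 0, 1, 0, 0); (0, 0, 0, 0, 4); (2, 2, 0, 0, 0); (0, 1, 0, 0, 0); (0, 0, 0, 2, 0))


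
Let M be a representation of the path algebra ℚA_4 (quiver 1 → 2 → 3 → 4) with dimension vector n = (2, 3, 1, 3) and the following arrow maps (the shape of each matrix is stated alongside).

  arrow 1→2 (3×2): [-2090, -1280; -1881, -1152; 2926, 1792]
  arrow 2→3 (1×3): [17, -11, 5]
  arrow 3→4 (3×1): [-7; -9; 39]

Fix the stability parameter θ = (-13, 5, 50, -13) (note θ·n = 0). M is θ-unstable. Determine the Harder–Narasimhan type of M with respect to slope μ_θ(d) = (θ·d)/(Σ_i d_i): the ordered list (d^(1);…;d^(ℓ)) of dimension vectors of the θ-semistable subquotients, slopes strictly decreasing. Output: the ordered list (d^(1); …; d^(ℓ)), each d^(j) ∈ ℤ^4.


Barcode: M ≅ I[1,1], I[1,4], I[2,2]^2, I[4,4]^2. HN layers by μ_θ (3 steps, strictly decreasing):
  μ^(1)=37/2; μ^(2)=5; μ^(3)=-13

((0, 0, 1, 1); (0, 3, 0, 0); (2, 0, 0, 2))


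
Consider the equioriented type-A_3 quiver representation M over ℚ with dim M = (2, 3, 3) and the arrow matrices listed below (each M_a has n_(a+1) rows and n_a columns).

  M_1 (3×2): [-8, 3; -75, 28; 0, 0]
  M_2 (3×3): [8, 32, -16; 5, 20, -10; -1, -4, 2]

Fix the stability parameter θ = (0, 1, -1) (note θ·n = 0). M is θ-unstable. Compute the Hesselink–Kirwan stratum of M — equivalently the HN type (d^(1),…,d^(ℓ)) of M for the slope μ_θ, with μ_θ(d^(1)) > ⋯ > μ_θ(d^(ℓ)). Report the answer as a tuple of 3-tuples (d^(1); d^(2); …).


Interval decomposition of M: I[1,2], I[1,3], I[2,2], I[3,3]^2.
HN type (ℓ=3): μ^(1)=1; μ^(2)=0; μ^(3)=-1

((0, 2, 0); (2, 1, 1); (0, 0, 2))


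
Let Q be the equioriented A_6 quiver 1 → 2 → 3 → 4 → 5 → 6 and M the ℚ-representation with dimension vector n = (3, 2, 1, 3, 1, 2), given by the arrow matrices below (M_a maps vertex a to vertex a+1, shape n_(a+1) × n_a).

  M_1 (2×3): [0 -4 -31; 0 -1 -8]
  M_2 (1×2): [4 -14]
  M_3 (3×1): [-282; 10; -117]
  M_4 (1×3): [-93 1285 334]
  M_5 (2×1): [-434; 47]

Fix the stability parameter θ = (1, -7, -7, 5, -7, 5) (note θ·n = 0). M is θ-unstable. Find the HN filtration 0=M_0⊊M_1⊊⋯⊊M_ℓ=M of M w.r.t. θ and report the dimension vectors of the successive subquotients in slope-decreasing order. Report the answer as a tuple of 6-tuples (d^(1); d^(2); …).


Via rank(M_{q-1}∘⋯∘M_p): M ≅ I[1,1], I[1,2], I[1,6], I[4,4]^2, I[6,6].
μ_θ-semistable layers: μ^(1)=5; μ^(2)=1; μ^(3)=-1; μ^(4)=-3; μ^(5)=-13/3

((0, 0, 0, 2, 0, 2); (1, 0, 0, 0, 0, 0); (0, 0, 0, 1, 1, 0); (1, 1, 0, 0, 0, 0); (1, 1, 1, 0, 0, 0))


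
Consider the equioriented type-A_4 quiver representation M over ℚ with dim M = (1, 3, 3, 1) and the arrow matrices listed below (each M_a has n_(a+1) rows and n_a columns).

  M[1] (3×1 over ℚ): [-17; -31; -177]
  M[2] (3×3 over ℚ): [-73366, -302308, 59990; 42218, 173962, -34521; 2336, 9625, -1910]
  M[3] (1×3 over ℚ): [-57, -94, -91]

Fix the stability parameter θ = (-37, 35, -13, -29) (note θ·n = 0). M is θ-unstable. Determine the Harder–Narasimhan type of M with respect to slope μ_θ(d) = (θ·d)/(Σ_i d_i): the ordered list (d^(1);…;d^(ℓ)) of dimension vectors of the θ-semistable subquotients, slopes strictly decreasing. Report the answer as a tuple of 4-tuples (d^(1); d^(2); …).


Barcode: M ≅ I[1,4], I[2,3]^2. HN layers by μ_θ (3 steps, strictly decreasing):
  μ^(1)=11; μ^(2)=-7/3; μ^(3)=-37

((0, 2, 2, 0); (0, 1, 1, 1); (1, 0, 0, 0))


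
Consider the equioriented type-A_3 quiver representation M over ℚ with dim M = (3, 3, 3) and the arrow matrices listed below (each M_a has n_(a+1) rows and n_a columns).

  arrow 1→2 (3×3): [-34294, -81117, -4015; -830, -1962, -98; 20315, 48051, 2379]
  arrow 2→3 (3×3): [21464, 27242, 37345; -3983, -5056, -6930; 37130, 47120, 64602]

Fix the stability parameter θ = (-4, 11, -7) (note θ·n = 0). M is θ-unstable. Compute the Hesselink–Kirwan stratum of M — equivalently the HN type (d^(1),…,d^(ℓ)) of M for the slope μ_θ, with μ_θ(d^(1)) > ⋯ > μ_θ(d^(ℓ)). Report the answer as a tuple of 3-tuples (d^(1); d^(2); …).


Interval decomposition of M: I[1,1], I[1,3]^2, I[2,3].
HN type (ℓ=2): μ^(1)=2; μ^(2)=-4

((0, 3, 3); (3, 0, 0))


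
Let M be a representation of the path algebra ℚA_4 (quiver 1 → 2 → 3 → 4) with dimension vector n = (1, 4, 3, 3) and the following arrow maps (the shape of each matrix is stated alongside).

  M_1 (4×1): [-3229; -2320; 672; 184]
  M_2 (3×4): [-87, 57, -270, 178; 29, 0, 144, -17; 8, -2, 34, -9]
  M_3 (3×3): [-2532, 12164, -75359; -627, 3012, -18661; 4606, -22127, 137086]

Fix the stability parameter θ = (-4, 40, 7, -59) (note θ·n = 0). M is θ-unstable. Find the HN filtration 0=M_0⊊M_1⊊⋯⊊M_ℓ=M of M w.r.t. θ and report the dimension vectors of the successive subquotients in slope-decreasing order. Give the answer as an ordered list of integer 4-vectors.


Interval decomposition of M: I[1,4], I[2,2], I[2,4]^2.
HN type (ℓ=2): μ^(1)=40; μ^(2)=-4

((0, 1, 0, 0); (1, 3, 3, 3))


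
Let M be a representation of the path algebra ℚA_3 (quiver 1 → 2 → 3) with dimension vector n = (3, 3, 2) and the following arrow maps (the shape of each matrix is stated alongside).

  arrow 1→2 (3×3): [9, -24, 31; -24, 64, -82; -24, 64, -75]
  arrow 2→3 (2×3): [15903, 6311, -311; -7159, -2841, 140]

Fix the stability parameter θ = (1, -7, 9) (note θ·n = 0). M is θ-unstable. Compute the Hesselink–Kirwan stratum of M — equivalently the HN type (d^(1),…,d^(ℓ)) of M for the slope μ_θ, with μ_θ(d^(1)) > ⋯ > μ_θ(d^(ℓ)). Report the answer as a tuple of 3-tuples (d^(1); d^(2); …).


Barcode: M ≅ I[1,1], I[1,3]^2, I[2,2]. HN layers by μ_θ (4 steps, strictly decreasing):
  μ^(1)=9; μ^(2)=1; μ^(3)=-3; μ^(4)=-7

((0, 0, 2); (1, 0, 0); (2, 2, 0); (0, 1, 0))
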